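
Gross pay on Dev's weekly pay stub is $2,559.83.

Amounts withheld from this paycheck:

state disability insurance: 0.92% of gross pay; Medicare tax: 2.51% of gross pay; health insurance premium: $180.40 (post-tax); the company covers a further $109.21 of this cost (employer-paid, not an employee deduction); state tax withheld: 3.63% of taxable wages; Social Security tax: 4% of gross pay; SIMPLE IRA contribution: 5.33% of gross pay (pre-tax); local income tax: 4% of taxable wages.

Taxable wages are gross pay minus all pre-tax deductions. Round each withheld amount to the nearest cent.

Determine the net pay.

$1,867.89

SIMPLE IRA contribution: $2,559.83 × 0.0533 = $136.44
Taxable wages = $2,559.83 − $136.44 = $2,423.39
State tax withheld: $2,423.39 × 0.0363 = $87.97
Local income tax: $2,423.39 × 0.04 = $96.94
State disability insurance: $2,559.83 × 0.0092 = $23.55
Social Security tax: $2,559.83 × 0.04 = $102.39
Medicare tax: $2,559.83 × 0.0251 = $64.25
Health insurance premium: $180.40
(Employer's $109.21 toward health insurance premium is not withheld from the employee.)
Total deductions = $136.44 + $87.97 + $96.94 + $23.55 + $102.39 + $64.25 + $180.40 = $691.94
Net pay = $2,559.83 − $691.94 = $1,867.89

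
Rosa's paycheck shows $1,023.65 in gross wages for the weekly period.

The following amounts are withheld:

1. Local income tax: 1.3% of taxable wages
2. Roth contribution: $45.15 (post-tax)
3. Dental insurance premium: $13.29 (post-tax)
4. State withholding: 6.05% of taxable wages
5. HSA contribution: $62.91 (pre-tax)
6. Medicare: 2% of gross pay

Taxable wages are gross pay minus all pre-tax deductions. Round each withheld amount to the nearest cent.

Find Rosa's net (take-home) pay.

HSA contribution: $62.91
Taxable wages = $1,023.65 − $62.91 = $960.74
Local income tax: $960.74 × 0.013 = $12.49
State withholding: $960.74 × 0.0605 = $58.12
Medicare: $1,023.65 × 0.02 = $20.47
Roth contribution: $45.15
Dental insurance premium: $13.29
Total deductions = $62.91 + $12.49 + $58.12 + $20.47 + $45.15 + $13.29 = $212.43
Net pay = $1,023.65 − $212.43 = $811.22

$811.22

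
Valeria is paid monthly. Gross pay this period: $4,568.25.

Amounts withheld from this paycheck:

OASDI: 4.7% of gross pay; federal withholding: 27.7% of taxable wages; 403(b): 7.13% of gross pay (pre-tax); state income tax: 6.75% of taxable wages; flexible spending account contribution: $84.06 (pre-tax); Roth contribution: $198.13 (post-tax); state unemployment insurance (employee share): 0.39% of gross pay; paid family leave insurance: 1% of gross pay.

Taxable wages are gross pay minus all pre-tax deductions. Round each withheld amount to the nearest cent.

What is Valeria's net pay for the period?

$2,249.53

403(b): $4,568.25 × 0.0713 = $325.72
Flexible spending account contribution: $84.06
Pre-tax total = $325.72 + $84.06 = $409.78
Taxable wages = $4,568.25 − $409.78 = $4,158.47
State income tax: $4,158.47 × 0.0675 = $280.70
Federal withholding: $4,158.47 × 0.277 = $1,151.90
State unemployment insurance (employee share): $4,568.25 × 0.0039 = $17.82
Paid family leave insurance: $4,568.25 × 0.01 = $45.68
OASDI: $4,568.25 × 0.047 = $214.71
Roth contribution: $198.13
Total deductions = $325.72 + $84.06 + $280.70 + $1,151.90 + $17.82 + $45.68 + $214.71 + $198.13 = $2,318.72
Net pay = $4,568.25 − $2,318.72 = $2,249.53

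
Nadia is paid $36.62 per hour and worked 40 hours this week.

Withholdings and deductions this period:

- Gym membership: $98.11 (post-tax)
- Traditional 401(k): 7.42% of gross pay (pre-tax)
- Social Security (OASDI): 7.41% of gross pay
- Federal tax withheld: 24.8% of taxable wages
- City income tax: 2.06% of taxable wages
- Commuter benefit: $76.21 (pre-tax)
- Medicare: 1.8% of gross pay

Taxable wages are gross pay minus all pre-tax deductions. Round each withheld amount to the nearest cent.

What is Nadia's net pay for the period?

$703.09

Gross pay: 40 × $36.62 = $1464.80
Commuter benefit: $76.21
Traditional 401(k): $1464.80 × 0.0742 = $108.69
Pre-tax total = $76.21 + $108.69 = $184.90
Taxable wages = $1464.80 − $184.90 = $1279.90
City income tax: $1279.90 × 0.0206 = $26.37
Federal tax withheld: $1279.90 × 0.248 = $317.42
Social Security (OASDI): $1464.80 × 0.0741 = $108.54
Medicare: $1464.80 × 0.018 = $26.37
Gym membership: $98.11
Total deductions = $76.21 + $108.69 + $26.37 + $317.42 + $108.54 + $26.37 + $98.11 = $761.71
Net pay = $1464.80 − $761.71 = $703.09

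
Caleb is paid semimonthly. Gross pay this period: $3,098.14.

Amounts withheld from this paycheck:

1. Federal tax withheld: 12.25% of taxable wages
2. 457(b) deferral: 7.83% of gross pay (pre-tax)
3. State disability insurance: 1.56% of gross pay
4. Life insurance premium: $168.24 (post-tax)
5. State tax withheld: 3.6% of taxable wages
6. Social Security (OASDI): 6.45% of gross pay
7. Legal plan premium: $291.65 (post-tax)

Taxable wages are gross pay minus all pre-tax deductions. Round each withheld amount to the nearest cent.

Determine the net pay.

457(b) deferral: $3,098.14 × 0.0783 = $242.58
Taxable wages = $3,098.14 − $242.58 = $2,855.56
State tax withheld: $2,855.56 × 0.036 = $102.80
Federal tax withheld: $2,855.56 × 0.1225 = $349.81
State disability insurance: $3,098.14 × 0.0156 = $48.33
Social Security (OASDI): $3,098.14 × 0.0645 = $199.83
Legal plan premium: $291.65
Life insurance premium: $168.24
Total deductions = $242.58 + $102.80 + $349.81 + $48.33 + $199.83 + $291.65 + $168.24 = $1,403.24
Net pay = $3,098.14 − $1,403.24 = $1,694.90

$1,694.90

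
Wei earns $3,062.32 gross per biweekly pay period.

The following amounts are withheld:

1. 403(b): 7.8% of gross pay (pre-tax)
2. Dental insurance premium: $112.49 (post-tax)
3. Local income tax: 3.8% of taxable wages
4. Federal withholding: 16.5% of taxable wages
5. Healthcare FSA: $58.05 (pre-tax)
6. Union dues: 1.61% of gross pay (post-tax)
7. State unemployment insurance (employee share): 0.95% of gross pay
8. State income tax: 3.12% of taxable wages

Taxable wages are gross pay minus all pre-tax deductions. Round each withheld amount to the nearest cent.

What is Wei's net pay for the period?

403(b): $3,062.32 × 0.078 = $238.86
Healthcare FSA: $58.05
Pre-tax total = $238.86 + $58.05 = $296.91
Taxable wages = $3,062.32 − $296.91 = $2,765.41
State income tax: $2,765.41 × 0.0312 = $86.28
Federal withholding: $2,765.41 × 0.165 = $456.29
Local income tax: $2,765.41 × 0.038 = $105.09
State unemployment insurance (employee share): $3,062.32 × 0.0095 = $29.09
Dental insurance premium: $112.49
Union dues: $3,062.32 × 0.0161 = $49.30
Total deductions = $238.86 + $58.05 + $86.28 + $456.29 + $105.09 + $29.09 + $112.49 + $49.30 = $1,135.45
Net pay = $3,062.32 − $1,135.45 = $1,926.87

$1,926.87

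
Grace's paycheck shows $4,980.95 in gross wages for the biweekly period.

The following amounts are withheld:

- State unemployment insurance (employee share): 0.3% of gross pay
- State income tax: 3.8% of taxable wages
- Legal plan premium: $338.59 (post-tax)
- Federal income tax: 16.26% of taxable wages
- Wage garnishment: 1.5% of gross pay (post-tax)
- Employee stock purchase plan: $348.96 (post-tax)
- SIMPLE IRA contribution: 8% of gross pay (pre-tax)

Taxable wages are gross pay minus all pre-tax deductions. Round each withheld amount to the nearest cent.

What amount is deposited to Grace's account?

SIMPLE IRA contribution: $4,980.95 × 0.08 = $398.48
Taxable wages = $4,980.95 − $398.48 = $4,582.47
State income tax: $4,582.47 × 0.038 = $174.13
Federal income tax: $4,582.47 × 0.1626 = $745.11
State unemployment insurance (employee share): $4,980.95 × 0.003 = $14.94
Legal plan premium: $338.59
Wage garnishment: $4,980.95 × 0.015 = $74.71
Employee stock purchase plan: $348.96
Total deductions = $398.48 + $174.13 + $745.11 + $14.94 + $338.59 + $74.71 + $348.96 = $2,094.92
Net pay = $4,980.95 − $2,094.92 = $2,886.03

$2,886.03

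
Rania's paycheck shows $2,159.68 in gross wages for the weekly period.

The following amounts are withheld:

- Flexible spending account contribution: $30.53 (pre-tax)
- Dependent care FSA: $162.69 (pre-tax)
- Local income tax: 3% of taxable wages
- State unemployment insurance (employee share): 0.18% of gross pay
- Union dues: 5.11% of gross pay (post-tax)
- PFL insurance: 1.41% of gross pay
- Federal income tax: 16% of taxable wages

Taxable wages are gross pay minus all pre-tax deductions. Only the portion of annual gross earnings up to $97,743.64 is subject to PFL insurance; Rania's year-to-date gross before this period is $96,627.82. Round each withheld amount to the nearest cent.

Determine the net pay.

$1,462.86

Dependent care FSA: $162.69
Flexible spending account contribution: $30.53
Pre-tax total = $162.69 + $30.53 = $193.22
Taxable wages = $2,159.68 − $193.22 = $1,966.46
Federal income tax: $1,966.46 × 0.16 = $314.63
Local income tax: $1,966.46 × 0.03 = $58.99
PFL insurance: only $97,743.64 − $96,627.82 = $1,115.82 of this check is subject → $1,115.82 × 0.0141 = $15.73
State unemployment insurance (employee share): $2,159.68 × 0.0018 = $3.89
Union dues: $2,159.68 × 0.0511 = $110.36
Total deductions = $162.69 + $30.53 + $314.63 + $58.99 + $15.73 + $3.89 + $110.36 = $696.82
Net pay = $2,159.68 − $696.82 = $1,462.86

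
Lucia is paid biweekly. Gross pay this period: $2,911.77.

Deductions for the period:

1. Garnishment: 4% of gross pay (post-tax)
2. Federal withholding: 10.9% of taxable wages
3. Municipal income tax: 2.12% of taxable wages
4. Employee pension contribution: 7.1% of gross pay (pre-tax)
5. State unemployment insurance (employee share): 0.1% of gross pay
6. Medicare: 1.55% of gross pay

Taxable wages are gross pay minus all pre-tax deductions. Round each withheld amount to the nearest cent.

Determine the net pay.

$2,188.32

Employee pension contribution: $2,911.77 × 0.071 = $206.74
Taxable wages = $2,911.77 − $206.74 = $2,705.03
Municipal income tax: $2,705.03 × 0.0212 = $57.35
Federal withholding: $2,705.03 × 0.109 = $294.85
Medicare: $2,911.77 × 0.0155 = $45.13
State unemployment insurance (employee share): $2,911.77 × 0.001 = $2.91
Garnishment: $2,911.77 × 0.04 = $116.47
Total deductions = $206.74 + $57.35 + $294.85 + $45.13 + $2.91 + $116.47 = $723.45
Net pay = $2,911.77 − $723.45 = $2,188.32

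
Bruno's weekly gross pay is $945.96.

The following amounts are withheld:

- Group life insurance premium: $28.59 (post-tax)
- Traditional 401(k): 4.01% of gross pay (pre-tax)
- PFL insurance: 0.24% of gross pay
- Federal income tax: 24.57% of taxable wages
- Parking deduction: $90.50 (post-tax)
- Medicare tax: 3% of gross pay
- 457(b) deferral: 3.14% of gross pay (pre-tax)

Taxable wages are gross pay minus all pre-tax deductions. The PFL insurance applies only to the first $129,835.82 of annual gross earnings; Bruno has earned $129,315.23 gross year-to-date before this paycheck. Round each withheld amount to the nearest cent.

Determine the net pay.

$513.80

Traditional 401(k): $945.96 × 0.0401 = $37.93
457(b) deferral: $945.96 × 0.0314 = $29.70
Pre-tax total = $37.93 + $29.70 = $67.63
Taxable wages = $945.96 − $67.63 = $878.33
Federal income tax: $878.33 × 0.2457 = $215.81
Medicare tax: $945.96 × 0.03 = $28.38
PFL insurance: only $129,835.82 − $129,315.23 = $520.59 of this check is subject → $520.59 × 0.0024 = $1.25
Group life insurance premium: $28.59
Parking deduction: $90.50
Total deductions = $37.93 + $29.70 + $215.81 + $28.38 + $1.25 + $28.59 + $90.50 = $432.16
Net pay = $945.96 − $432.16 = $513.80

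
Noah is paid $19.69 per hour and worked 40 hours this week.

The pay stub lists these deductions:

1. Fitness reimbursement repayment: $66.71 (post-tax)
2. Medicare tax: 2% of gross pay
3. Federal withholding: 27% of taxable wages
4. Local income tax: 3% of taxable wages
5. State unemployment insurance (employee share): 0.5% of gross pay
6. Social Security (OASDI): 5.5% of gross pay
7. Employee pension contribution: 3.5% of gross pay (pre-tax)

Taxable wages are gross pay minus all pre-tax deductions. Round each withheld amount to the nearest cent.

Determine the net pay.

$402.30

Gross pay: 40 × $19.69 = $787.60
Employee pension contribution: $787.60 × 0.035 = $27.57
Taxable wages = $787.60 − $27.57 = $760.03
Local income tax: $760.03 × 0.03 = $22.80
Federal withholding: $760.03 × 0.27 = $205.21
State unemployment insurance (employee share): $787.60 × 0.005 = $3.94
Medicare tax: $787.60 × 0.02 = $15.75
Social Security (OASDI): $787.60 × 0.055 = $43.32
Fitness reimbursement repayment: $66.71
Total deductions = $27.57 + $22.80 + $205.21 + $3.94 + $15.75 + $43.32 + $66.71 = $385.30
Net pay = $787.60 − $385.30 = $402.30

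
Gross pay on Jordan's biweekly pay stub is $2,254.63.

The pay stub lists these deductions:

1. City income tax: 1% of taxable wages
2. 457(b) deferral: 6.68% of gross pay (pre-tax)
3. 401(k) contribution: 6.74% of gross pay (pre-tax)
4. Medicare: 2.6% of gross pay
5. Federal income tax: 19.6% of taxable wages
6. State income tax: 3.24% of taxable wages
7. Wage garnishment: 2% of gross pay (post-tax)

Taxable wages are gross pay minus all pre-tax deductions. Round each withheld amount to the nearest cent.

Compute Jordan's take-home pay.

$1,382.98

401(k) contribution: $2,254.63 × 0.0674 = $151.96
457(b) deferral: $2,254.63 × 0.0668 = $150.61
Pre-tax total = $151.96 + $150.61 = $302.57
Taxable wages = $2,254.63 − $302.57 = $1,952.06
Federal income tax: $1,952.06 × 0.196 = $382.60
State income tax: $1,952.06 × 0.0324 = $63.25
City income tax: $1,952.06 × 0.01 = $19.52
Medicare: $2,254.63 × 0.026 = $58.62
Wage garnishment: $2,254.63 × 0.02 = $45.09
Total deductions = $151.96 + $150.61 + $382.60 + $63.25 + $19.52 + $58.62 + $45.09 = $871.65
Net pay = $2,254.63 − $871.65 = $1,382.98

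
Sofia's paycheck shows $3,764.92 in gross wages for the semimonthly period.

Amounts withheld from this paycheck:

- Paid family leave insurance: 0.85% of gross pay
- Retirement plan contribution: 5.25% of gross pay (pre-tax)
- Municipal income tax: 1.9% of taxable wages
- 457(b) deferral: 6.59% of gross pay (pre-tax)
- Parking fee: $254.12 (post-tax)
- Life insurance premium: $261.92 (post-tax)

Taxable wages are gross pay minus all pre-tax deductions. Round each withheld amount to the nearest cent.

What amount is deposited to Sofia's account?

457(b) deferral: $3,764.92 × 0.0659 = $248.11
Retirement plan contribution: $3,764.92 × 0.0525 = $197.66
Pre-tax total = $248.11 + $197.66 = $445.77
Taxable wages = $3,764.92 − $445.77 = $3,319.15
Municipal income tax: $3,319.15 × 0.019 = $63.06
Paid family leave insurance: $3,764.92 × 0.0085 = $32.00
Life insurance premium: $261.92
Parking fee: $254.12
Total deductions = $248.11 + $197.66 + $63.06 + $32.00 + $261.92 + $254.12 = $1,056.87
Net pay = $3,764.92 − $1,056.87 = $2,708.05

$2,708.05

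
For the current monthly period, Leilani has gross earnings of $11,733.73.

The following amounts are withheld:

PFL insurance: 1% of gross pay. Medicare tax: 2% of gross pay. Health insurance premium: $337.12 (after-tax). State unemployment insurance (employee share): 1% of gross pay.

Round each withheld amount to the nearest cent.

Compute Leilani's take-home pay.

$10,927.26

PFL insurance: $11,733.73 × 0.01 = $117.34
State unemployment insurance (employee share): $11,733.73 × 0.01 = $117.34
Medicare tax: $11,733.73 × 0.02 = $234.67
Health insurance premium: $337.12
Total deductions = $117.34 + $117.34 + $234.67 + $337.12 = $806.47
Net pay = $11,733.73 − $806.47 = $10,927.26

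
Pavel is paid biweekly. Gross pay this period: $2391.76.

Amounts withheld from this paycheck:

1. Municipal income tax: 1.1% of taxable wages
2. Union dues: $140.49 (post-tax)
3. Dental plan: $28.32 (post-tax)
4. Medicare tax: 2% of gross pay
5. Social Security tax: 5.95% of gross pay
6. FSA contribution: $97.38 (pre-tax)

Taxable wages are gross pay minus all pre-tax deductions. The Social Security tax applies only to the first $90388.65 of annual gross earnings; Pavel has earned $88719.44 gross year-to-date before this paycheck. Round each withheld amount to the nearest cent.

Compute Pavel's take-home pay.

$1953.17

FSA contribution: $97.38
Taxable wages = $2391.76 − $97.38 = $2294.38
Municipal income tax: $2294.38 × 0.011 = $25.24
Medicare tax: $2391.76 × 0.02 = $47.84
Social Security tax: only $90388.65 − $88719.44 = $1669.21 of this check is subject → $1669.21 × 0.0595 = $99.32
Union dues: $140.49
Dental plan: $28.32
Total deductions = $97.38 + $25.24 + $47.84 + $99.32 + $140.49 + $28.32 = $438.59
Net pay = $2391.76 − $438.59 = $1953.17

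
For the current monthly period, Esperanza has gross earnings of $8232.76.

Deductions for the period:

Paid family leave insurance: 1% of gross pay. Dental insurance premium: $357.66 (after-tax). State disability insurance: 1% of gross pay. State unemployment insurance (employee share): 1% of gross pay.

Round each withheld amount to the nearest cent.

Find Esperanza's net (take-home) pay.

$7628.11

State unemployment insurance (employee share): $8232.76 × 0.01 = $82.33
State disability insurance: $8232.76 × 0.01 = $82.33
Paid family leave insurance: $8232.76 × 0.01 = $82.33
Dental insurance premium: $357.66
Total deductions = $82.33 + $82.33 + $82.33 + $357.66 = $604.65
Net pay = $8232.76 − $604.65 = $7628.11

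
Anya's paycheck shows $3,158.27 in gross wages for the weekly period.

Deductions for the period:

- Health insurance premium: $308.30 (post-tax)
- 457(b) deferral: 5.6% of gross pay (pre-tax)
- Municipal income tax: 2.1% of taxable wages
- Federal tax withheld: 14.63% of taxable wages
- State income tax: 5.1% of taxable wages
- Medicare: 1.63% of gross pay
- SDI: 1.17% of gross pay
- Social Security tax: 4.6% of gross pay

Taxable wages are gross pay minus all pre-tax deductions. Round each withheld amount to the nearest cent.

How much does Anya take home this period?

$1,788.56

457(b) deferral: $3,158.27 × 0.056 = $176.86
Taxable wages = $3,158.27 − $176.86 = $2,981.41
Federal tax withheld: $2,981.41 × 0.1463 = $436.18
Municipal income tax: $2,981.41 × 0.021 = $62.61
State income tax: $2,981.41 × 0.051 = $152.05
Medicare: $3,158.27 × 0.0163 = $51.48
Social Security tax: $3,158.27 × 0.046 = $145.28
SDI: $3,158.27 × 0.0117 = $36.95
Health insurance premium: $308.30
Total deductions = $176.86 + $436.18 + $62.61 + $152.05 + $51.48 + $145.28 + $36.95 + $308.30 = $1,369.71
Net pay = $3,158.27 − $1,369.71 = $1,788.56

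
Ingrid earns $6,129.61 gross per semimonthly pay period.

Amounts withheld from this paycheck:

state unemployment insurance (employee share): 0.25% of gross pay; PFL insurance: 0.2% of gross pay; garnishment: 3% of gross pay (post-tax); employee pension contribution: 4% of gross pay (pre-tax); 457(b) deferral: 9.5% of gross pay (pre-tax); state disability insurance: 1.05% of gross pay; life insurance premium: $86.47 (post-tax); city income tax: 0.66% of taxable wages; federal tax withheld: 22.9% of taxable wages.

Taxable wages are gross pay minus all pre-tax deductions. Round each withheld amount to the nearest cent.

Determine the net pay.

$3,690.64

Employee pension contribution: $6,129.61 × 0.04 = $245.18
457(b) deferral: $6,129.61 × 0.095 = $582.31
Pre-tax total = $245.18 + $582.31 = $827.49
Taxable wages = $6,129.61 − $827.49 = $5,302.12
Federal tax withheld: $5,302.12 × 0.229 = $1,214.19
City income tax: $5,302.12 × 0.0066 = $34.99
State disability insurance: $6,129.61 × 0.0105 = $64.36
State unemployment insurance (employee share): $6,129.61 × 0.0025 = $15.32
PFL insurance: $6,129.61 × 0.002 = $12.26
Life insurance premium: $86.47
Garnishment: $6,129.61 × 0.03 = $183.89
Total deductions = $245.18 + $582.31 + $1,214.19 + $34.99 + $64.36 + $15.32 + $12.26 + $86.47 + $183.89 = $2,438.97
Net pay = $6,129.61 − $2,438.97 = $3,690.64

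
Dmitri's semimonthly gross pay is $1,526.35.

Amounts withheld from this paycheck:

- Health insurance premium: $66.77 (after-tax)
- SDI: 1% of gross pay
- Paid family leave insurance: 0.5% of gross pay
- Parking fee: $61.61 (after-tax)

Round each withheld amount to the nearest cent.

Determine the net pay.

$1,375.08

Paid family leave insurance: $1,526.35 × 0.005 = $7.63
SDI: $1,526.35 × 0.01 = $15.26
Parking fee: $61.61
Health insurance premium: $66.77
Total deductions = $7.63 + $15.26 + $61.61 + $66.77 = $151.27
Net pay = $1,526.35 − $151.27 = $1,375.08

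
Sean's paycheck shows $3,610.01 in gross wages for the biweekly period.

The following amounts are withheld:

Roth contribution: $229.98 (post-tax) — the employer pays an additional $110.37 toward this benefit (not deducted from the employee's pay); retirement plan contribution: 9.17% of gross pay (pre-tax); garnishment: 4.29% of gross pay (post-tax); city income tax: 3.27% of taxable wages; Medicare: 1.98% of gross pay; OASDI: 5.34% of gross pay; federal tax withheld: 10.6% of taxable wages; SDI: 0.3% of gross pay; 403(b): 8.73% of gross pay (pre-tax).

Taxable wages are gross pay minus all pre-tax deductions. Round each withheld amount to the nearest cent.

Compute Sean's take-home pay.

$1,892.81

Retirement plan contribution: $3,610.01 × 0.0917 = $331.04
403(b): $3,610.01 × 0.0873 = $315.15
Pre-tax total = $331.04 + $315.15 = $646.19
Taxable wages = $3,610.01 − $646.19 = $2,963.82
Federal tax withheld: $2,963.82 × 0.106 = $314.16
City income tax: $2,963.82 × 0.0327 = $96.92
Medicare: $3,610.01 × 0.0198 = $71.48
OASDI: $3,610.01 × 0.0534 = $192.77
SDI: $3,610.01 × 0.003 = $10.83
Roth contribution: $229.98
Garnishment: $3,610.01 × 0.0429 = $154.87
(Employer's $110.37 toward Roth contribution is not withheld from the employee.)
Total deductions = $331.04 + $315.15 + $314.16 + $96.92 + $71.48 + $192.77 + $10.83 + $229.98 + $154.87 = $1,717.20
Net pay = $3,610.01 − $1,717.20 = $1,892.81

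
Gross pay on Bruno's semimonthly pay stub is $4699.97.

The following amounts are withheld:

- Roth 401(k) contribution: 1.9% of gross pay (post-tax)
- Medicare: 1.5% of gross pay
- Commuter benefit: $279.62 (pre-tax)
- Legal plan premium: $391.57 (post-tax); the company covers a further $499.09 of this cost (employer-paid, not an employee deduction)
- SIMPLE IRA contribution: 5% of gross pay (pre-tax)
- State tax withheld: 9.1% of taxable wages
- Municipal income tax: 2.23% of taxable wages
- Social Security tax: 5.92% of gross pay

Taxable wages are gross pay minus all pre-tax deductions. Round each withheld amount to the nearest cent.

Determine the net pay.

SIMPLE IRA contribution: $4699.97 × 0.05 = $235.00
Commuter benefit: $279.62
Pre-tax total = $235.00 + $279.62 = $514.62
Taxable wages = $4699.97 − $514.62 = $4185.35
Municipal income tax: $4185.35 × 0.0223 = $93.33
State tax withheld: $4185.35 × 0.091 = $380.87
Medicare: $4699.97 × 0.015 = $70.50
Social Security tax: $4699.97 × 0.0592 = $278.24
Roth 401(k) contribution: $4699.97 × 0.019 = $89.30
Legal plan premium: $391.57
(Employer's $499.09 toward legal plan premium is not withheld from the employee.)
Total deductions = $235.00 + $279.62 + $93.33 + $380.87 + $70.50 + $278.24 + $89.30 + $391.57 = $1818.43
Net pay = $4699.97 − $1818.43 = $2881.54

$2881.54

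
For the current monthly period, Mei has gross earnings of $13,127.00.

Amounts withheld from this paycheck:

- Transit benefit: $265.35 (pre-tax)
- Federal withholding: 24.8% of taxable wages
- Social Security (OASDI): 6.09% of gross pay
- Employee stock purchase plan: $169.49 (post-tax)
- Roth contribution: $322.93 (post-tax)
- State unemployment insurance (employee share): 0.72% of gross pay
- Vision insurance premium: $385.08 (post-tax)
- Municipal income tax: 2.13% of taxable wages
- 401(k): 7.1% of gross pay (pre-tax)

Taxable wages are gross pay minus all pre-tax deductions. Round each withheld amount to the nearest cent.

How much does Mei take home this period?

Transit benefit: $265.35
401(k): $13,127.00 × 0.071 = $932.02
Pre-tax total = $265.35 + $932.02 = $1,197.37
Taxable wages = $13,127.00 − $1,197.37 = $11,929.63
Municipal income tax: $11,929.63 × 0.0213 = $254.10
Federal withholding: $11,929.63 × 0.248 = $2,958.55
Social Security (OASDI): $13,127.00 × 0.0609 = $799.43
State unemployment insurance (employee share): $13,127.00 × 0.0072 = $94.51
Vision insurance premium: $385.08
Employee stock purchase plan: $169.49
Roth contribution: $322.93
Total deductions = $265.35 + $932.02 + $254.10 + $2,958.55 + $799.43 + $94.51 + $385.08 + $169.49 + $322.93 = $6,181.46
Net pay = $13,127.00 − $6,181.46 = $6,945.54

$6,945.54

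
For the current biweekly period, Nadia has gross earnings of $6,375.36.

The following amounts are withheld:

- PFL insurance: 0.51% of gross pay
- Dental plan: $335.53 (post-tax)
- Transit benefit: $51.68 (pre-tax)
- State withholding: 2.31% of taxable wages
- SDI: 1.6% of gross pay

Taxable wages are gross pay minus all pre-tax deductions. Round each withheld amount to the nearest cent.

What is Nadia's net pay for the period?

Transit benefit: $51.68
Taxable wages = $6,375.36 − $51.68 = $6,323.68
State withholding: $6,323.68 × 0.0231 = $146.08
PFL insurance: $6,375.36 × 0.0051 = $32.51
SDI: $6,375.36 × 0.016 = $102.01
Dental plan: $335.53
Total deductions = $51.68 + $146.08 + $32.51 + $102.01 + $335.53 = $667.81
Net pay = $6,375.36 − $667.81 = $5,707.55

$5,707.55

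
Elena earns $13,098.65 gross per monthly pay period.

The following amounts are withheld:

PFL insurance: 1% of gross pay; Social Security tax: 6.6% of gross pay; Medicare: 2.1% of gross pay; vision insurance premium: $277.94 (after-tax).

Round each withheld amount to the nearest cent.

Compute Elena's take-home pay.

$11,550.14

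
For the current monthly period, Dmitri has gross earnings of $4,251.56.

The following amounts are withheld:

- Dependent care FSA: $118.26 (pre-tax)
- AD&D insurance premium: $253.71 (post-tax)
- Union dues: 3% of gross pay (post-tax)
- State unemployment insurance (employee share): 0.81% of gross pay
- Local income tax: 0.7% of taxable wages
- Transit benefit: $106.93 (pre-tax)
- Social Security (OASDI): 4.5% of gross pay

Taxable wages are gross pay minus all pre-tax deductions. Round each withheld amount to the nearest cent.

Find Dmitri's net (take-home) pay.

Transit benefit: $106.93
Dependent care FSA: $118.26
Pre-tax total = $106.93 + $118.26 = $225.19
Taxable wages = $4,251.56 − $225.19 = $4,026.37
Local income tax: $4,026.37 × 0.007 = $28.18
Social Security (OASDI): $4,251.56 × 0.045 = $191.32
State unemployment insurance (employee share): $4,251.56 × 0.0081 = $34.44
AD&D insurance premium: $253.71
Union dues: $4,251.56 × 0.03 = $127.55
Total deductions = $106.93 + $118.26 + $28.18 + $191.32 + $34.44 + $253.71 + $127.55 = $860.39
Net pay = $4,251.56 − $860.39 = $3,391.17

$3,391.17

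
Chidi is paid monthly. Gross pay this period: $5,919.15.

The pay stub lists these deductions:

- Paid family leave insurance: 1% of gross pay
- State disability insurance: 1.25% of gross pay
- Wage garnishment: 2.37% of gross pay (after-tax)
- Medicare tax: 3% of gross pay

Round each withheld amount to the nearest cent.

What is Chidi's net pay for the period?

State disability insurance: $5,919.15 × 0.0125 = $73.99
Paid family leave insurance: $5,919.15 × 0.01 = $59.19
Medicare tax: $5,919.15 × 0.03 = $177.57
Wage garnishment: $5,919.15 × 0.0237 = $140.28
Total deductions = $73.99 + $59.19 + $177.57 + $140.28 = $451.03
Net pay = $5,919.15 − $451.03 = $5,468.12

$5,468.12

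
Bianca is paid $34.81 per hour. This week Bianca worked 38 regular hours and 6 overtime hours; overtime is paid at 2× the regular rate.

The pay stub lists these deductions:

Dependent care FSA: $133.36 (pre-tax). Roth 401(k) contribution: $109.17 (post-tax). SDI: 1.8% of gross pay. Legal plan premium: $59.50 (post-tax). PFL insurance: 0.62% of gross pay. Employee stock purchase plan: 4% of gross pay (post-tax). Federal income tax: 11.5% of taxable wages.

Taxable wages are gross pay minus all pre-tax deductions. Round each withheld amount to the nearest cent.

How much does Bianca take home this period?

$1,141.91

Regular pay: 38 × $34.81 = $1,322.78
Overtime pay: 6 × $34.81 × 2 = $417.72
Gross pay = $1,322.78 + $417.72 = $1,740.50
Dependent care FSA: $133.36
Taxable wages = $1,740.50 − $133.36 = $1,607.14
Federal income tax: $1,607.14 × 0.115 = $184.82
PFL insurance: $1,740.50 × 0.0062 = $10.79
SDI: $1,740.50 × 0.018 = $31.33
Roth 401(k) contribution: $109.17
Employee stock purchase plan: $1,740.50 × 0.04 = $69.62
Legal plan premium: $59.50
Total deductions = $133.36 + $184.82 + $10.79 + $31.33 + $109.17 + $69.62 + $59.50 = $598.59
Net pay = $1,740.50 − $598.59 = $1,141.91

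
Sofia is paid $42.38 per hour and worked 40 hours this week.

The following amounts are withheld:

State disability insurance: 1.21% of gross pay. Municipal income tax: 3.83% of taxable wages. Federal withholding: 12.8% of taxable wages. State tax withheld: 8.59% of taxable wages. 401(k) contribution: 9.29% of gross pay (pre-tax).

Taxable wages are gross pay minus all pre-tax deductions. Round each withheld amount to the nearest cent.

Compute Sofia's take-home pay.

Gross pay: 40 × $42.38 = $1,695.20
401(k) contribution: $1,695.20 × 0.0929 = $157.48
Taxable wages = $1,695.20 − $157.48 = $1,537.72
State tax withheld: $1,537.72 × 0.0859 = $132.09
Federal withholding: $1,537.72 × 0.128 = $196.83
Municipal income tax: $1,537.72 × 0.0383 = $58.89
State disability insurance: $1,695.20 × 0.0121 = $20.51
Total deductions = $157.48 + $132.09 + $196.83 + $58.89 + $20.51 = $565.80
Net pay = $1,695.20 − $565.80 = $1,129.40

$1,129.40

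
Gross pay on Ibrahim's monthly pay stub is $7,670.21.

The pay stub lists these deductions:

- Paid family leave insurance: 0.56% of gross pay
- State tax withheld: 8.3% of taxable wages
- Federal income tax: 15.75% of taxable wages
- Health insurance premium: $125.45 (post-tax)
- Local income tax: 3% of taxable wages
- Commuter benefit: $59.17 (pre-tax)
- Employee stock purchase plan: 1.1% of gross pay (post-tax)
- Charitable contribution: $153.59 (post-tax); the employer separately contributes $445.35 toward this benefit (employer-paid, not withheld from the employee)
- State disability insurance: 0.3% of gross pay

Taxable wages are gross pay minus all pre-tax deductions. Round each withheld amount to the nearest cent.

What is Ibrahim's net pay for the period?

$5,122.88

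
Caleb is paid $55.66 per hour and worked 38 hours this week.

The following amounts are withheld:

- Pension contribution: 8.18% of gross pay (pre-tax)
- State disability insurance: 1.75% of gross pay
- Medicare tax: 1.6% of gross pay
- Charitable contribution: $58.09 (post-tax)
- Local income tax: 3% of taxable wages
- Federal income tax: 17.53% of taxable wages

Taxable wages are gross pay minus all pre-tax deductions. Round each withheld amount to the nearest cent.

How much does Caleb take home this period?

Gross pay: 38 × $55.66 = $2,115.08
Pension contribution: $2,115.08 × 0.0818 = $173.01
Taxable wages = $2,115.08 − $173.01 = $1,942.07
Local income tax: $1,942.07 × 0.03 = $58.26
Federal income tax: $1,942.07 × 0.1753 = $340.44
Medicare tax: $2,115.08 × 0.016 = $33.84
State disability insurance: $2,115.08 × 0.0175 = $37.01
Charitable contribution: $58.09
Total deductions = $173.01 + $58.26 + $340.44 + $33.84 + $37.01 + $58.09 = $700.65
Net pay = $2,115.08 − $700.65 = $1,414.43

$1,414.43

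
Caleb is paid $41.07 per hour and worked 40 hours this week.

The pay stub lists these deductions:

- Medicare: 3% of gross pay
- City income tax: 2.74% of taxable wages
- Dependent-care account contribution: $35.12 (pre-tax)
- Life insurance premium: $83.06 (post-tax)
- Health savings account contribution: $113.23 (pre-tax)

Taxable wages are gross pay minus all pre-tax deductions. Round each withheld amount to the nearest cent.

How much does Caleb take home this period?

Gross pay: 40 × $41.07 = $1,642.80
Dependent-care account contribution: $35.12
Health savings account contribution: $113.23
Pre-tax total = $35.12 + $113.23 = $148.35
Taxable wages = $1,642.80 − $148.35 = $1,494.45
City income tax: $1,494.45 × 0.0274 = $40.95
Medicare: $1,642.80 × 0.03 = $49.28
Life insurance premium: $83.06
Total deductions = $35.12 + $113.23 + $40.95 + $49.28 + $83.06 = $321.64
Net pay = $1,642.80 − $321.64 = $1,321.16

$1,321.16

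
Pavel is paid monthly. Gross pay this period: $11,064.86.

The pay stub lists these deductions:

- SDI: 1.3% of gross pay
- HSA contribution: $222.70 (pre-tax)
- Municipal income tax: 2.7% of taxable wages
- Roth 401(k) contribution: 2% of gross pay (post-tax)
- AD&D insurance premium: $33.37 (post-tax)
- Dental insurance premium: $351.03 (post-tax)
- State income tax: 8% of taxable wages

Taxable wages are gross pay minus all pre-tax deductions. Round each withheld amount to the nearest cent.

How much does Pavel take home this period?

$8,932.51

HSA contribution: $222.70
Taxable wages = $11,064.86 − $222.70 = $10,842.16
Municipal income tax: $10,842.16 × 0.027 = $292.74
State income tax: $10,842.16 × 0.08 = $867.37
SDI: $11,064.86 × 0.013 = $143.84
Roth 401(k) contribution: $11,064.86 × 0.02 = $221.30
Dental insurance premium: $351.03
AD&D insurance premium: $33.37
Total deductions = $222.70 + $292.74 + $867.37 + $143.84 + $221.30 + $351.03 + $33.37 = $2,132.35
Net pay = $11,064.86 − $2,132.35 = $8,932.51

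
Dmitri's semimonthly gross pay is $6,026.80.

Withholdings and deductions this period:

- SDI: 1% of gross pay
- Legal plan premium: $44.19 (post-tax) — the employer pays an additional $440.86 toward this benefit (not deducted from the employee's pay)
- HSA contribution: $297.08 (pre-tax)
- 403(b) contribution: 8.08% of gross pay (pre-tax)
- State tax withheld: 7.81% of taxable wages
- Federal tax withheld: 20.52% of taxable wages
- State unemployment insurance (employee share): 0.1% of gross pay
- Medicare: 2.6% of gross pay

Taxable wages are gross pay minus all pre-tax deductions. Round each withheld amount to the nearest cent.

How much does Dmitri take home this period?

$3,490.29

HSA contribution: $297.08
403(b) contribution: $6,026.80 × 0.0808 = $486.97
Pre-tax total = $297.08 + $486.97 = $784.05
Taxable wages = $6,026.80 − $784.05 = $5,242.75
State tax withheld: $5,242.75 × 0.0781 = $409.46
Federal tax withheld: $5,242.75 × 0.2052 = $1,075.81
SDI: $6,026.80 × 0.01 = $60.27
Medicare: $6,026.80 × 0.026 = $156.70
State unemployment insurance (employee share): $6,026.80 × 0.001 = $6.03
Legal plan premium: $44.19
(Employer's $440.86 toward legal plan premium is not withheld from the employee.)
Total deductions = $297.08 + $486.97 + $409.46 + $1,075.81 + $60.27 + $156.70 + $6.03 + $44.19 = $2,536.51
Net pay = $6,026.80 − $2,536.51 = $3,490.29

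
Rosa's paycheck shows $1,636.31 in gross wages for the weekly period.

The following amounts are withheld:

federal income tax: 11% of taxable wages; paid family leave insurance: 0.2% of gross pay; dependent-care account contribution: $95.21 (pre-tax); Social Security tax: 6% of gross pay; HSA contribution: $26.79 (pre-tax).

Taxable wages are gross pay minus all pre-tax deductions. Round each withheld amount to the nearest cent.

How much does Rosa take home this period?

HSA contribution: $26.79
Dependent-care account contribution: $95.21
Pre-tax total = $26.79 + $95.21 = $122.00
Taxable wages = $1,636.31 − $122.00 = $1,514.31
Federal income tax: $1,514.31 × 0.11 = $166.57
Social Security tax: $1,636.31 × 0.06 = $98.18
Paid family leave insurance: $1,636.31 × 0.002 = $3.27
Total deductions = $26.79 + $95.21 + $166.57 + $98.18 + $3.27 = $390.02
Net pay = $1,636.31 − $390.02 = $1,246.29

$1,246.29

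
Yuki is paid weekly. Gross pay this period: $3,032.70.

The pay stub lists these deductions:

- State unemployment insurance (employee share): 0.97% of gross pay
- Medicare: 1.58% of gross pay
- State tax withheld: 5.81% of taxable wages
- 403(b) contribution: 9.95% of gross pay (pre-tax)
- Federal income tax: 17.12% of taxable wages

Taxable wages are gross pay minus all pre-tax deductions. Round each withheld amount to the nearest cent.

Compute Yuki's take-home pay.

$2,027.40

403(b) contribution: $3,032.70 × 0.0995 = $301.75
Taxable wages = $3,032.70 − $301.75 = $2,730.95
Federal income tax: $2,730.95 × 0.1712 = $467.54
State tax withheld: $2,730.95 × 0.0581 = $158.67
State unemployment insurance (employee share): $3,032.70 × 0.0097 = $29.42
Medicare: $3,032.70 × 0.0158 = $47.92
Total deductions = $301.75 + $467.54 + $158.67 + $29.42 + $47.92 = $1,005.30
Net pay = $3,032.70 − $1,005.30 = $2,027.40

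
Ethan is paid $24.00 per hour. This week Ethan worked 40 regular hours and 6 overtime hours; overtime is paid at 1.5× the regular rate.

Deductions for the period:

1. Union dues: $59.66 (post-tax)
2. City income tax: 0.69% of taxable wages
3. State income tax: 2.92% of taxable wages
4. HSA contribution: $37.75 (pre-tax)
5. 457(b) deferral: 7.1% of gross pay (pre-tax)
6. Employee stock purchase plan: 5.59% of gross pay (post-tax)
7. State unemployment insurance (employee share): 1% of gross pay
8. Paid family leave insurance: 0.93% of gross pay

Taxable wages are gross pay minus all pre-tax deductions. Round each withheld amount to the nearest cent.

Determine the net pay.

Regular pay: 40 × $24.00 = $960.00
Overtime pay: 6 × $24.00 × 1.5 = $216.00
Gross pay = $960.00 + $216.00 = $1,176.00
457(b) deferral: $1,176.00 × 0.071 = $83.50
HSA contribution: $37.75
Pre-tax total = $83.50 + $37.75 = $121.25
Taxable wages = $1,176.00 − $121.25 = $1,054.75
City income tax: $1,054.75 × 0.0069 = $7.28
State income tax: $1,054.75 × 0.0292 = $30.80
State unemployment insurance (employee share): $1,176.00 × 0.01 = $11.76
Paid family leave insurance: $1,176.00 × 0.0093 = $10.94
Union dues: $59.66
Employee stock purchase plan: $1,176.00 × 0.0559 = $65.74
Total deductions = $83.50 + $37.75 + $7.28 + $30.80 + $11.76 + $10.94 + $59.66 + $65.74 = $307.43
Net pay = $1,176.00 − $307.43 = $868.57

$868.57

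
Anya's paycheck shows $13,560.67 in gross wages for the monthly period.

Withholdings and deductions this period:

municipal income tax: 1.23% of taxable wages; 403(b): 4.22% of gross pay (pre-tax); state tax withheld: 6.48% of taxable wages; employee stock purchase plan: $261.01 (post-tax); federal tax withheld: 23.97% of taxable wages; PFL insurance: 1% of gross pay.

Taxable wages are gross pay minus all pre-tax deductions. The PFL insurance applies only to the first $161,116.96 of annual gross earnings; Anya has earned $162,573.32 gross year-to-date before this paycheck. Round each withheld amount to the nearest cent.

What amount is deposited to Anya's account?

$8,612.67

403(b): $13,560.67 × 0.0422 = $572.26
Taxable wages = $13,560.67 − $572.26 = $12,988.41
State tax withheld: $12,988.41 × 0.0648 = $841.65
Municipal income tax: $12,988.41 × 0.0123 = $159.76
Federal tax withheld: $12,988.41 × 0.2397 = $3,113.32
PFL insurance: annual cap $161,116.96 already reached (YTD $162,573.32), so $0.00
Employee stock purchase plan: $261.01
Total deductions = $572.26 + $841.65 + $159.76 + $3,113.32 + $0.00 + $261.01 = $4,948.00
Net pay = $13,560.67 − $4,948.00 = $8,612.67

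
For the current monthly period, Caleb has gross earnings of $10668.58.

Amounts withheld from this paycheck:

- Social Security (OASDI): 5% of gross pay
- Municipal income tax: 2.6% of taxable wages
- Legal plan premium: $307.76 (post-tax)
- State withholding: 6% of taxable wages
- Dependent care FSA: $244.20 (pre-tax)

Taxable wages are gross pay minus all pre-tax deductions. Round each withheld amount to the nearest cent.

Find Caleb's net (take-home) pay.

$8686.70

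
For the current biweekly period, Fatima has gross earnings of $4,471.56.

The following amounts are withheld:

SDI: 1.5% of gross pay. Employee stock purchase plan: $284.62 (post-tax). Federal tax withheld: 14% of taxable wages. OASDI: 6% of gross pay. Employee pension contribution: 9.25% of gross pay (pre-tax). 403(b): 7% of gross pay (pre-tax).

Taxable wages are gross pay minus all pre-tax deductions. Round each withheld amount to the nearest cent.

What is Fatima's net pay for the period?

403(b): $4,471.56 × 0.07 = $313.01
Employee pension contribution: $4,471.56 × 0.0925 = $413.62
Pre-tax total = $313.01 + $413.62 = $726.63
Taxable wages = $4,471.56 − $726.63 = $3,744.93
Federal tax withheld: $3,744.93 × 0.14 = $524.29
OASDI: $4,471.56 × 0.06 = $268.29
SDI: $4,471.56 × 0.015 = $67.07
Employee stock purchase plan: $284.62
Total deductions = $313.01 + $413.62 + $524.29 + $268.29 + $67.07 + $284.62 = $1,870.90
Net pay = $4,471.56 − $1,870.90 = $2,600.66

$2,600.66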